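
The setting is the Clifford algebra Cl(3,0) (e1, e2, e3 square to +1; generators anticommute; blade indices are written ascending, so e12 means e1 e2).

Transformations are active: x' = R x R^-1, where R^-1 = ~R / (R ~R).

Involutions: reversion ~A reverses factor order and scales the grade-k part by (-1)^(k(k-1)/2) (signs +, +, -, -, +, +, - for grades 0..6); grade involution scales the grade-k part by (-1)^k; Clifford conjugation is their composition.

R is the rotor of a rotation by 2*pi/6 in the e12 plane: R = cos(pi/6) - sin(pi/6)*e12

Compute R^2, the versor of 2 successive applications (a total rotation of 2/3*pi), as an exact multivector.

Half-angle bookkeeping: 2 applications in e12 add up to rotor phase 2*pi/6 = pi/3, so R^2 = cos(pi/3) - sin(pi/3)*e12.
cos(pi/3) = 1/2 and sin(pi/3) = sqrt(3)/2, so R^2 = 1/2 - sqrt(3)/2*e12. The net rotation is 2/3*pi; the rotor keeps the half-angle phase exactly.
Answer: 1/2 - sqrt(3)/2*e12


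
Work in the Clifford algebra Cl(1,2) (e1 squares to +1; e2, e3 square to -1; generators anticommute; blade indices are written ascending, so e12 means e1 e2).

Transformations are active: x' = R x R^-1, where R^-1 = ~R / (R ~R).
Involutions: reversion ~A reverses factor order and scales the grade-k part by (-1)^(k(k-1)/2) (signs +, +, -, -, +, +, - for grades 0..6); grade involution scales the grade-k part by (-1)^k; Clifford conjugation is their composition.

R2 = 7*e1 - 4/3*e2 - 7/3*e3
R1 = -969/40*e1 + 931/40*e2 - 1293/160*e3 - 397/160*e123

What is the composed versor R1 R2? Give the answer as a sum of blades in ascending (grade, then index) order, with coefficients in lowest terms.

Distribute over the terms of R2 (each basis-blade product reordered to ascending indices, repeated generators contracted through their squares):
R1 (7*e1) = -6783/40 - 6517/40*e12 + 9051/160*e13 - 2779/160*e23
R1 (-4/3*e2) = 931/30 + 323/10*e12 + 397/120*e13 - 431/40*e23
R1 (-7/3*e3) = -3017/160 - 2779/480*e12 + 2261/40*e13 - 6517/120*e23
Summing the partial products and collecting blades:
Answer: -75551/480 - 65479/480*e12 + 55873/480*e13 - 39577/480*e23


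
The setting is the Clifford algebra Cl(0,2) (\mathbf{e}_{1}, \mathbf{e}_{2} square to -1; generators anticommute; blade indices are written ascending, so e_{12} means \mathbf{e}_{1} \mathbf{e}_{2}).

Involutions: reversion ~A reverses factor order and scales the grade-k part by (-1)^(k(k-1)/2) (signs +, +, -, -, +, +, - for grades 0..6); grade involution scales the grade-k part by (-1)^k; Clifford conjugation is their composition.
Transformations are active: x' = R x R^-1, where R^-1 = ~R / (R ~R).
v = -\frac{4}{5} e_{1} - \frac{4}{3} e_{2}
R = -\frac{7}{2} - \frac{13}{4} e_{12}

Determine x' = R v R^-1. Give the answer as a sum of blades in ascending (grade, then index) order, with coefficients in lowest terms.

~R = -\frac{7}{2} + \frac{13}{4} e_{12}, and R ~R = \frac{365}{16}, so R^-1 = ~R / (\frac{365}{16}).
R v = -\frac{23}{15} e_{1} + \frac{109}{15} e_{2}
Answer: \frac{6956}{5475} e_{1} - \frac{1636}{1825} e_{2}


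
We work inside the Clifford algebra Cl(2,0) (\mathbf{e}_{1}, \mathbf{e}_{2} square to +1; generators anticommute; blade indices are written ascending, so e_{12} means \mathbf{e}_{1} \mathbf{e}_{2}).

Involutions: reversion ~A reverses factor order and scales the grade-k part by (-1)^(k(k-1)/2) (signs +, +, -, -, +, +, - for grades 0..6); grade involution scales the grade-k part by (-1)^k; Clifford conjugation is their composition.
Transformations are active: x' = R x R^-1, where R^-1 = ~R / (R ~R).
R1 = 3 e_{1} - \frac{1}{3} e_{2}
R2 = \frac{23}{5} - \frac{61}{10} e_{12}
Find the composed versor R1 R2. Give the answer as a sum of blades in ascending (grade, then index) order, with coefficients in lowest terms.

Distribute over the terms of R1 (each basis-blade product reordered to ascending indices, repeated generators contracted through their squares):
(3 e_{1}) R2 = \frac{69}{5} e_{1} - \frac{183}{10} e_{2}
(-\frac{1}{3} e_{2}) R2 = -\frac{61}{30} e_{1} - \frac{23}{15} e_{2}
Summing the partial products and collecting blades:
Answer: \frac{353}{30} e_{1} - \frac{119}{6} e_{2}


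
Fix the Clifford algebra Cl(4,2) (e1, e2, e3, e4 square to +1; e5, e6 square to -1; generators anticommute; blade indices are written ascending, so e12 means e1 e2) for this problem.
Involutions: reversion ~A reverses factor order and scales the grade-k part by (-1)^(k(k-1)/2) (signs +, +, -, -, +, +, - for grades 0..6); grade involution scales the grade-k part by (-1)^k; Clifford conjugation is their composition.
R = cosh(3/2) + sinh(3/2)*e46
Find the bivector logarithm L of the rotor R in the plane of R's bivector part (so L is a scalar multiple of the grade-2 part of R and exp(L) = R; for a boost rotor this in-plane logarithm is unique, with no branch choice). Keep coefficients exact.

The scalar part of R is cosh(3/2), which fixes the rapidity magnitude through cosh (cosh is even, so it cannot fix the sign — the bivector part carries that); dividing the bivector part by sinh of the rapidity gives the plane, and L = rapidity * plane, where the joint sign ambiguity of (rapidity, plane) cancels in the product.
Concretely: cosh(rapidity) = cosh(3/2) gives rapidity = ±3/2, and since rapidity/sinh(rapidity) is even the sign is immaterial: L = (rapidity/sinh(rapidity)) * <R>_2 = (3/(2*sinh(3/2))) * <R>_2.
Answer: 3/2*e46


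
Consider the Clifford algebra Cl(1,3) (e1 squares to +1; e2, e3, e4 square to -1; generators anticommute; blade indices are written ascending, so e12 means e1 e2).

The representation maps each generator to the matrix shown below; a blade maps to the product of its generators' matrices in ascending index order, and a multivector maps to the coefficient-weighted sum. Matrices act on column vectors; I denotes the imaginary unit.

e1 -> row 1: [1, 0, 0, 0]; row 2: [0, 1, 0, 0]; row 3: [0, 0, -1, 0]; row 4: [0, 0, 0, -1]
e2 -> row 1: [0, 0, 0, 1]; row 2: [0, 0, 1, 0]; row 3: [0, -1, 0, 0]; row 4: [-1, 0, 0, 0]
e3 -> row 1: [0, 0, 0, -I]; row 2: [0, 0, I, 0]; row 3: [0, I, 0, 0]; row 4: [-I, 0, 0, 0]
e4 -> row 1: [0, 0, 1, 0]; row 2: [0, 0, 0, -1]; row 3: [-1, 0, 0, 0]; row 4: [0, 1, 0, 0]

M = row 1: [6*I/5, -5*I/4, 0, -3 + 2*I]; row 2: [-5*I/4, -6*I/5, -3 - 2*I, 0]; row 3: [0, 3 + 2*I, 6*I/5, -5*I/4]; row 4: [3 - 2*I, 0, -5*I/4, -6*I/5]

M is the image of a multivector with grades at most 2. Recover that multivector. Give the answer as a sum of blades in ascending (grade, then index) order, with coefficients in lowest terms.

Method: the blade images are trace-orthogonal — tr(rho(e_A) rho(e_B)^-1) = 4 if A = B and 0 otherwise — and rho(e_A)^-1 = (e_A)^2 * rho(e_A) with (e_A)^2 = +1 or -1, so the coefficient of e_A in the preimage is (e_A)^2 * tr(M rho(e_A))/4.
Nonzero projections over blades of grade <= 2: e2: (e2)^2 = -1, tr(M rho(e2)) = 12, coefficient -3; e13: (e13)^2 = +1, tr(M rho(e13)) = -8, coefficient -2; e23: (e23)^2 = -1, tr(M rho(e23)) = 24/5, coefficient -6/5; e34: (e34)^2 = -1, tr(M rho(e34)) = -5, coefficient 5/4. Every other blade of grade <= 2 projects to 0.
Answer: -3*e2 - 2*e13 - 6/5*e23 + 5/4*e34


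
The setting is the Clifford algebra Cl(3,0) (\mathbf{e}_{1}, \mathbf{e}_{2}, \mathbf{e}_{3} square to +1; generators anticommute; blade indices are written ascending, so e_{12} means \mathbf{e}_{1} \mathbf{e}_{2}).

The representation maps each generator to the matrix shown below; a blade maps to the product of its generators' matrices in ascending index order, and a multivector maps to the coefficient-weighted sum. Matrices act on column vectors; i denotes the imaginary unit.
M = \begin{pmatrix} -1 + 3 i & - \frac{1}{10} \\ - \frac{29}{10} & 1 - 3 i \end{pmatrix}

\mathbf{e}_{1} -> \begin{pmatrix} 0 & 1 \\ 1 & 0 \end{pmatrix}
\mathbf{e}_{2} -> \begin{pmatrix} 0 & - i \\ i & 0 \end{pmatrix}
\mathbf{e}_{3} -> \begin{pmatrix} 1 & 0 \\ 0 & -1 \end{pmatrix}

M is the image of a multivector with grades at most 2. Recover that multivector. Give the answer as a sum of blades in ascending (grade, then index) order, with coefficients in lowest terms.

Method: 1, rho(e_{1}), rho(e_{2}), rho(e_{3}) form a trace-orthogonal basis of the 2x2 complex matrices (tr(X Y) = 2 if X = Y, else 0), so M = m0*1 + m1*rho(e_{1}) + m2*rho(e_{2}) + m3*rho(e_{3}) with m0 = tr(M)/2 = 0, m1 = tr(M rho(e_{1}))/2 = - \frac{3}{2}, m2 = tr(M rho(e_{2}))/2 = \frac{7 i}{5}, m3 = tr(M rho(e_{3}))/2 = -1 + 3 i.
Multiplying table entries, the bivector images are rho(e_{12}) = i*rho(e_{3}), rho(e_{13}) = -i*rho(e_{2}), rho(e_{23}) = i*rho(e_{1}); with real blade coefficients the real parts of m0..m3 are the coefficients of 1, e_{1}, e_{2}, e_{3} and the imaginary parts give the bivectors (e_{23}: Im m1, e_{13}: -Im m2, e_{12}: Im m3).
Answer: -\frac{3}{2} e_{1} - e_{3} + 3 e_{12} - \frac{7}{5} e_{13}


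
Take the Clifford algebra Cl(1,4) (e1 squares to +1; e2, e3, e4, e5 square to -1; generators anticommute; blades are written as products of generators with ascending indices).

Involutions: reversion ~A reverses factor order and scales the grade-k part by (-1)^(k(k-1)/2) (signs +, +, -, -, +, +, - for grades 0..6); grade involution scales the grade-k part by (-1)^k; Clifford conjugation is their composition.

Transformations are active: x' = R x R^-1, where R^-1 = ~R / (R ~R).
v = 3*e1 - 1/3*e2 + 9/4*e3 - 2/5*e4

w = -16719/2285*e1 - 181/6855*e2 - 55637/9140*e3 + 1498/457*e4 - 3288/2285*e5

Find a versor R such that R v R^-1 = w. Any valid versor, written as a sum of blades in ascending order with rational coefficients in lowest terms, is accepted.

A norm check does it: q(v) = q(w) = 13199/3600, hence R = v + w = -9864/2285*e1 - 822/2285*e2 - 8768/2285*e3 + 6576/2285*e4 - 3288/2285*e5 realises the map — parallel part kept, (v - w)/2 negated, v carried to w.
Answer: -9864/2285*e1 - 822/2285*e2 - 8768/2285*e3 + 6576/2285*e4 - 3288/2285*e5


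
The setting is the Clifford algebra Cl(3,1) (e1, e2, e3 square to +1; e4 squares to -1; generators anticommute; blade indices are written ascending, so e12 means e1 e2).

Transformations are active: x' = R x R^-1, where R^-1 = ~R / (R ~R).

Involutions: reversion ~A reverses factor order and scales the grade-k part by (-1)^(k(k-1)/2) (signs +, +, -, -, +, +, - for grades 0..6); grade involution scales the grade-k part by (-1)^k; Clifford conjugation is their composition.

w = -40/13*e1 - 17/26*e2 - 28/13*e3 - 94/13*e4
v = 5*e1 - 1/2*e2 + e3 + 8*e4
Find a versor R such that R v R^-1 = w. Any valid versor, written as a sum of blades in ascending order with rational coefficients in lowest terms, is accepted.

Why this works: both vectors square to -151/4, so q(v) = q(w) and R = v + w = 25/13*e1 - 15/13*e2 - 15/13*e3 + 10/13*e4 carries v to w — its own direction survives, the complement (v - w)/2 flips.
Answer: 25/13*e1 - 15/13*e2 - 15/13*e3 + 10/13*e4


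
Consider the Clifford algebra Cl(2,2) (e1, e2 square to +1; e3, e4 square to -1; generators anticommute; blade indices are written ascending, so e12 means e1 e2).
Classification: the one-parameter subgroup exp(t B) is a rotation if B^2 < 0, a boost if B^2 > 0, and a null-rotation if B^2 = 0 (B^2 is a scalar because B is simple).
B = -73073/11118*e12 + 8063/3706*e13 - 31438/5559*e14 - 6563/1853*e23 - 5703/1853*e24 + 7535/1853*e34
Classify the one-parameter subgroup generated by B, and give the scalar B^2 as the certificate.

B^2 term by term: the squares give (-73073/11118)^2*(e12)^2 + (8063/3706)^2*(e13)^2 + (-31438/5559)^2*(e14)^2 + (-6563/1853)^2*(e23)^2 + (-5703/1853)^2*(e24)^2 + (7535/1853)^2*(e34)^2 = 5339663329/123609924*(-1) + 65011969/13734436*(+1) + 988347844/30902481*(+1) + 43072969/3433609*(+1) + 32524209/3433609*(+1) + 56776225/3433609*(-1) = -1 (each basis 2-blade squares to minus the product of its generators' squares); cross terms between blades sharing an index anticommute and cancel; the commuting (index-disjoint) pairs give grade-4 terms 2*c*c'*(blade product), which cancel blade by blade — e1234: -550605055/10300827 + 45983289/3433609 + 412655188/10300827 = 0 — confirming B is simple. So B^2 = -1.
Answer: rotation, certificate B^2 = -1. One invariant decides it: the square -1 survives every conjugation, and its sign is exactly the classification.


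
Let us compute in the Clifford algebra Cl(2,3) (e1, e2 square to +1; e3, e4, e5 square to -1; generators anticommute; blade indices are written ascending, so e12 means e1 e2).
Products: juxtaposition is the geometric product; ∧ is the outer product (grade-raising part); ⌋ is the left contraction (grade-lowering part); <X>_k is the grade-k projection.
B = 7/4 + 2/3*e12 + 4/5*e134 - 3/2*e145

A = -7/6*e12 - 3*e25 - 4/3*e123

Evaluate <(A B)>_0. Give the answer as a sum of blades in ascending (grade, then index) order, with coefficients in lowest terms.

step 1: 7/9 + 8/9*e3 - 49/24*e12 + 2*e15 + 16/15*e24 - 21/4*e25 - 7/3*e123 + 9/2*e124 + 14/15*e234 - 7/4*e245 + 2*e2345 - 12/5*e12345
step 2: 7/9
Answer: 7/9


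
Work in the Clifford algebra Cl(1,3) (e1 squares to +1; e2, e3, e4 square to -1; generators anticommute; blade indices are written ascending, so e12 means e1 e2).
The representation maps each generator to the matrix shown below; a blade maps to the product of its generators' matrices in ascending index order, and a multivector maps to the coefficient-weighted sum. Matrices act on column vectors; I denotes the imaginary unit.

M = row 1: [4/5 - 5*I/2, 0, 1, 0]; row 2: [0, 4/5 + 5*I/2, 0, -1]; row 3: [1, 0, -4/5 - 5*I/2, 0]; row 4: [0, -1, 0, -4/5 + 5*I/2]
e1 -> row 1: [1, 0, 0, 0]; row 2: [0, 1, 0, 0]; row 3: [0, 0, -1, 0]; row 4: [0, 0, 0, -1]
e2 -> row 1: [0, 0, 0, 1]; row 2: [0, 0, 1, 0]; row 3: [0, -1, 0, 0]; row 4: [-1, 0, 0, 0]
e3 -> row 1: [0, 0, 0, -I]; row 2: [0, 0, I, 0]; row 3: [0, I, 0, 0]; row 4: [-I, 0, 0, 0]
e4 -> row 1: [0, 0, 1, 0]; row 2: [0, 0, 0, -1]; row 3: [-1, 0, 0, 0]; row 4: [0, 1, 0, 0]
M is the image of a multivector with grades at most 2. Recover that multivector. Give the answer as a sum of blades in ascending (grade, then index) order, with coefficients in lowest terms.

Method: the blade images are trace-orthogonal — tr(rho(e_A) rho(e_B)^-1) = 4 if A = B and 0 otherwise — and rho(e_A)^-1 = (e_A)^2 * rho(e_A) with (e_A)^2 = +1 or -1, so the coefficient of e_A in the preimage is (e_A)^2 * tr(M rho(e_A))/4.
Nonzero projections over blades of grade <= 2: e1: (e1)^2 = +1, tr(M rho(e1)) = 16/5, coefficient 4/5; e14: (e14)^2 = +1, tr(M rho(e14)) = 4, coefficient 1; e23: (e23)^2 = -1, tr(M rho(e23)) = -10, coefficient 5/2. Every other blade of grade <= 2 projects to 0.
Answer: 4/5*e1 + e14 + 5/2*e23


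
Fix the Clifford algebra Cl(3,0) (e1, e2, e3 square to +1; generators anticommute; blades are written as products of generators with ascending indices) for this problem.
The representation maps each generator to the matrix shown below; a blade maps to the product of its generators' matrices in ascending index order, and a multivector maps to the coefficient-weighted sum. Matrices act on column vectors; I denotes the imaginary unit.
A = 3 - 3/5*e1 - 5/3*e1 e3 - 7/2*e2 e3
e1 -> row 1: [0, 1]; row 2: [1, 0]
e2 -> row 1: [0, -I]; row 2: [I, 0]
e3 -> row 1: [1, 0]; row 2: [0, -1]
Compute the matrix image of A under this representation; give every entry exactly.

Bivector images (products of the table entries): rho(e1 e3) = rho(e1)rho(e3) = row 1: [0, -1]; row 2: [1, 0]; rho(e2 e3) = rho(e2)rho(e3) = row 1: [0, I]; row 2: [I, 0].
M = (3)*1 + (-3/5)*rho(e1) + (-5/3)*rho(e1 e3) + (-7/2)*rho(e2 e3), summed entrywise (1 is the identity matrix):
Answer: row 1: [3, 16/15 - 7*I/2]; row 2: [-34/15 - 7*I/2, 3]


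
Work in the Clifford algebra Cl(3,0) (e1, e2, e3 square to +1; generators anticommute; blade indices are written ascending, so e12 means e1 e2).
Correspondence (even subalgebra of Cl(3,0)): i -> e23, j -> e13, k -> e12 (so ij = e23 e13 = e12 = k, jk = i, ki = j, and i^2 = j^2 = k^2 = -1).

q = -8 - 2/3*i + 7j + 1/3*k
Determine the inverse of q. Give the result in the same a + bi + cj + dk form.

In blades: q = -8 + 1/3*e12 + 7*e13 - 2/3*e23.
With qbar = -8 - 1/3*e12 - 7*e13 + 2/3*e23 (scalar fixed, mapped units negated), q qbar = 1022/9 (the sum of squared coefficients), so q^-1 = qbar / (1022/9) = -36/511 - 3/1022*e12 - 9/146*e13 + 3/511*e23; translating back:
Answer: -36/511 + 3/511*i - 9/146*j - 3/1022*k


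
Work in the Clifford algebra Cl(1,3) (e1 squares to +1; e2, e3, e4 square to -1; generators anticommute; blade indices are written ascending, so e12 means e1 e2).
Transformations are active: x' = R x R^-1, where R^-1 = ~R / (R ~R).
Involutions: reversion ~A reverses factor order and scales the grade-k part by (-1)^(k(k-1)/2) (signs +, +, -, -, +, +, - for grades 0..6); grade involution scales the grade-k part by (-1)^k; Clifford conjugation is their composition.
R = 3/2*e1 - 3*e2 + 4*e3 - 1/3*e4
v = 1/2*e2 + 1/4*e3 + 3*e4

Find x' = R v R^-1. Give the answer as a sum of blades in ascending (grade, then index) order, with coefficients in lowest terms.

~R = 3/2*e1 - 3*e2 + 4*e3 - 1/3*e4, and R ~R = -823/36, so R^-1 = ~R / (-823/36).
R v = 3/2 + 3/4*e12 + 3/8*e13 + 9/2*e14 - 11/4*e23 - 53/6*e24 + 145/12*e34
Answer: -162/823*e1 - 175/1646*e2 - 2551/3292*e3 - 2433/823*e4


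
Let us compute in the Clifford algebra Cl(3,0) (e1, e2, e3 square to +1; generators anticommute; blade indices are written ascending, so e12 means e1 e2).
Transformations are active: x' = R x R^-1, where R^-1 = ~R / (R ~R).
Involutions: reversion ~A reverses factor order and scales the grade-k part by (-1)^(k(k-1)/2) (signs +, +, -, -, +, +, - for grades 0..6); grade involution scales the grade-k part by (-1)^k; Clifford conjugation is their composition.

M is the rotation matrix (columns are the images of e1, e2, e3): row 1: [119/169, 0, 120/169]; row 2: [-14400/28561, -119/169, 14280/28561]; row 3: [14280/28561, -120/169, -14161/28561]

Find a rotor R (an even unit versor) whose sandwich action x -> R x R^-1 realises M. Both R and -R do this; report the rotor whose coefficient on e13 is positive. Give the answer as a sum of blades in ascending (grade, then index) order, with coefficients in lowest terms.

Method: write R = a + b12*e12 + b13*e13 + b23*e23 with a^2 + b12^2 + b13^2 + b23^2 = 1 (so R^-1 = ~R). Expanding the columns R e_j ~R gives tr M = 4a^2 - 1 and, from the antisymmetric part, M21 - M12 = -4a*b12, M13 - M31 = 4a*b13, M32 - M23 = -4a*b23.
Here tr M = -14161/28561, so a^2 = (1 + tr M)/4 = 3600/28561 and a = ±60/169. Taking a = 60/169: M21 - M12 = -14400/28561, M13 - M31 = 6000/28561, M32 - M23 = -34560/28561, giving b12 = 60/169, b13 = 25/169, b23 = 144/169, i.e. R = 60/169 + 60/169*e12 + 25/169*e13 + 144/169*e23.
Its e13 coefficient is already positive.
Answer: 60/169 + 60/169*e12 + 25/169*e13 + 144/169*e23. Sheet selection: the two-to-one cover makes ±R indistinguishable at the matrix level (trace -14161/28561), so uniqueness comes from the required sign on e13.


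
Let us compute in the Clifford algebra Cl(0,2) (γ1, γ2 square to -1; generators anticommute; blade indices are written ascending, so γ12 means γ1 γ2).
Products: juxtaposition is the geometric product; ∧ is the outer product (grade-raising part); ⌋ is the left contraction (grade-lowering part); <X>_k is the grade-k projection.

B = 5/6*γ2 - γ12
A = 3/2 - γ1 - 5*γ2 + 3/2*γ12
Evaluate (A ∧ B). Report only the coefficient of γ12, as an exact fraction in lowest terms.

step 1: 5/4*γ2 - 7/3*γ12
Answer: -7/3


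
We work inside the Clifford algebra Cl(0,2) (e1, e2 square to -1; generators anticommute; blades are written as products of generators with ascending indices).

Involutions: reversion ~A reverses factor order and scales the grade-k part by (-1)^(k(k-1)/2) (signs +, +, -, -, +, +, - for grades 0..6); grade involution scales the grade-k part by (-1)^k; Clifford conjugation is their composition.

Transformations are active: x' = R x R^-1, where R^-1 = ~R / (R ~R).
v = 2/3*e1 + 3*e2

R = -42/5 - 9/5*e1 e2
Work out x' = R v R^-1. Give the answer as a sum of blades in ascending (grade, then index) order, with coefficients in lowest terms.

~R = -42/5 + 9/5*e1 e2, and R ~R = 369/5, so R^-1 = ~R / (369/5).
R v = -1/5*e1 - 132/5*e2
Answer: -382/615*e1 + 617/205*e2


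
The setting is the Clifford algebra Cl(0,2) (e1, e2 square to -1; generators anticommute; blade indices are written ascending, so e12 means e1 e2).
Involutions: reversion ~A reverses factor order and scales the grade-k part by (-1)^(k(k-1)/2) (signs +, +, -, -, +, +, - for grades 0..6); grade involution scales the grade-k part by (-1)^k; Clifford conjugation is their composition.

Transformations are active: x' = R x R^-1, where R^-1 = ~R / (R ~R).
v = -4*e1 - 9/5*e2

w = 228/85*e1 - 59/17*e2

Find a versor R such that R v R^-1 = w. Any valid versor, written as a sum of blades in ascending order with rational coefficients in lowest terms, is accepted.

Construction: equal norms (both -481/25) license R = v + w = -112/85*e1 - 448/85*e2 — nothing changes along that direction, while (v - w)/2 changes sign, so v maps onto w.
Answer: -112/85*e1 - 448/85*e2


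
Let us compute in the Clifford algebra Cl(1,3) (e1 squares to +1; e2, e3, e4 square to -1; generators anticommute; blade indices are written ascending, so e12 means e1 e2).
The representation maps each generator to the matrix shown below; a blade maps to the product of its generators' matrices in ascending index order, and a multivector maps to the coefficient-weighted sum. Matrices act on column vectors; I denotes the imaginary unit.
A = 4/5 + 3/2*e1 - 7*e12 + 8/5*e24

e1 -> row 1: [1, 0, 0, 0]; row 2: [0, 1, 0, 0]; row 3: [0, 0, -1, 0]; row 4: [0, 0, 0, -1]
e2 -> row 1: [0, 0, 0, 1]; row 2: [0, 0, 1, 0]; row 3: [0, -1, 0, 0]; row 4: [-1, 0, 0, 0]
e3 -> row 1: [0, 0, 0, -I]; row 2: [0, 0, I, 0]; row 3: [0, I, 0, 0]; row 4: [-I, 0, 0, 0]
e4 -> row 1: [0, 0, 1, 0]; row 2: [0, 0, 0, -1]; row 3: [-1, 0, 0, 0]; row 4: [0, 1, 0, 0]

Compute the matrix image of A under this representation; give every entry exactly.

Bivector images (products of the table entries): rho(e12) = rho(e1)rho(e2) = row 1: [0, 0, 0, 1]; row 2: [0, 0, 1, 0]; row 3: [0, 1, 0, 0]; row 4: [1, 0, 0, 0]; rho(e24) = rho(e2)rho(e4) = row 1: [0, 1, 0, 0]; row 2: [-1, 0, 0, 0]; row 3: [0, 0, 0, 1]; row 4: [0, 0, -1, 0].
M = (4/5)*1 + (3/2)*rho(e1) + (-7)*rho(e12) + (8/5)*rho(e24), summed entrywise (1 is the identity matrix):
Answer: row 1: [23/10, 8/5, 0, -7]; row 2: [-8/5, 23/10, -7, 0]; row 3: [0, -7, -7/10, 8/5]; row 4: [-7, 0, -8/5, -7/10]


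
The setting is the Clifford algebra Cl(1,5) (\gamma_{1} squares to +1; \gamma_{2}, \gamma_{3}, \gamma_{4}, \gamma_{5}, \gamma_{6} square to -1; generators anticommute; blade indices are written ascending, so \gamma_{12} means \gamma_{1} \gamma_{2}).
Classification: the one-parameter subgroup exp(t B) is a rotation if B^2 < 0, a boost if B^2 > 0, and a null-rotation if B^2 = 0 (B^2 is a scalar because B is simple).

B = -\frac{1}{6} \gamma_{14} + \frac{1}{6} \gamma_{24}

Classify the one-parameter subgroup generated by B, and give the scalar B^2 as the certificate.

B^2 term by term: the squares give (-\frac{1}{6})^2*(\gamma_{14})^2 + (\frac{1}{6})^2*(\gamma_{24})^2 = \frac{1}{36}*(+1) + \frac{1}{36}*(-1) = 0 (each basis 2-blade squares to minus the product of its generators' squares); cross terms between blades sharing an index anticommute and cancel. So B^2 = 0.
Answer: null-rotation, certificate B^2 = 0. No conjugation can change B^2 = 0; the sign gives the class.


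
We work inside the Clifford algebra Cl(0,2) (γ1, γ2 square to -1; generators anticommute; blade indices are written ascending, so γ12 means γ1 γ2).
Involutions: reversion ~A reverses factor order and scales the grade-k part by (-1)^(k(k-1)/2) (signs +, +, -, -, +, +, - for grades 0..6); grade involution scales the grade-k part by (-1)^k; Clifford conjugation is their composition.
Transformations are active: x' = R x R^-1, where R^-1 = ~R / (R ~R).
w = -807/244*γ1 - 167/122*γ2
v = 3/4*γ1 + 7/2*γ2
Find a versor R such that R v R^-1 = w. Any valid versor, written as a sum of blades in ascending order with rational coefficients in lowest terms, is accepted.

Why this works: both vectors square to -205/16, so q(v) = q(w) and R = v + w = -156/61*γ1 + 130/61*γ2 carries v to w — its own direction survives, the complement (v - w)/2 flips.
Answer: -156/61*γ1 + 130/61*γ2


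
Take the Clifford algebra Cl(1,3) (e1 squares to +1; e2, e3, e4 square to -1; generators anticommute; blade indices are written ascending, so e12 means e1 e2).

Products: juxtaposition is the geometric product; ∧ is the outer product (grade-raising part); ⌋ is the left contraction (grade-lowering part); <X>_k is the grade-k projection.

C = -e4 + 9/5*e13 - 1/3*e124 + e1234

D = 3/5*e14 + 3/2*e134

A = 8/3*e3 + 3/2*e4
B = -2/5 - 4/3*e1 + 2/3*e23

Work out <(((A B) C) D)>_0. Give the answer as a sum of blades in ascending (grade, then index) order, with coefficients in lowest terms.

step 1: 16/9*e2 - 16/15*e3 - 3/5*e4 + 32/9*e13 + 2*e14 + e234
step 2: 29/5 - 23/25*e1 + 2/3*e2 - 1/5*e12 + 1/3*e13 - 16/27*e14 + 3*e23 - 16/3*e24 + 14/3*e34 - 19/5*e123 - 11/15*e124 - 643/225*e134 - 32/27*e234 + 16/45*e1234
step 3: 1769/450 - 7*e1 + 73/75*e2 + 2929/1125*e3 - 13/250*e4 + 64/45*e12 - 14/5*e13 + 87/25*e14 - 133/150*e23 + 291/50*e24 - 79/50*e34 - 392/45*e123 - 49/10*e124 + 87/10*e134 - 99/50*e234 + 4/5*e1234
step 4: 1769/450
Answer: 1769/450


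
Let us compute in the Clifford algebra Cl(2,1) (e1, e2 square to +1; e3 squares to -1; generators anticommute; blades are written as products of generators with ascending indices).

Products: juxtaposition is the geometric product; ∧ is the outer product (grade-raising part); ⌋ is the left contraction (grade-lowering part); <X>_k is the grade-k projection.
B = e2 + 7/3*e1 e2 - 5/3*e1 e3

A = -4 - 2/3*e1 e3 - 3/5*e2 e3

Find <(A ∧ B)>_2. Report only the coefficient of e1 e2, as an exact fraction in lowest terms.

step 1: -4*e2 - 28/3*e1 e2 + 20/3*e1 e3 + 2/3*e1 e2 e3
step 2: -28/3*e1 e2 + 20/3*e1 e3
Answer: -28/3


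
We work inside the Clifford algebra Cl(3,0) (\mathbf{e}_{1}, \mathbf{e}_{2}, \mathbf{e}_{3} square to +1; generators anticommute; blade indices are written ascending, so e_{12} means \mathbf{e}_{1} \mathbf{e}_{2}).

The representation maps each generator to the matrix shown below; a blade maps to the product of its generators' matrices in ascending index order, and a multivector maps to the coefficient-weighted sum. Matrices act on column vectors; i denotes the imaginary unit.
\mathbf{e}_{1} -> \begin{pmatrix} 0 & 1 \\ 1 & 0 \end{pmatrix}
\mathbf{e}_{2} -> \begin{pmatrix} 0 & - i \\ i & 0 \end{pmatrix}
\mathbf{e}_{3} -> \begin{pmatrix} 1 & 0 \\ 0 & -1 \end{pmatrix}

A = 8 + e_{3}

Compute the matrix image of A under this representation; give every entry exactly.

M = (8)*1 + (1)*rho(e_{3}), summed entrywise (1 is the identity matrix):
Answer: \begin{pmatrix} 9 & 0 \\ 0 & 7 \end{pmatrix}


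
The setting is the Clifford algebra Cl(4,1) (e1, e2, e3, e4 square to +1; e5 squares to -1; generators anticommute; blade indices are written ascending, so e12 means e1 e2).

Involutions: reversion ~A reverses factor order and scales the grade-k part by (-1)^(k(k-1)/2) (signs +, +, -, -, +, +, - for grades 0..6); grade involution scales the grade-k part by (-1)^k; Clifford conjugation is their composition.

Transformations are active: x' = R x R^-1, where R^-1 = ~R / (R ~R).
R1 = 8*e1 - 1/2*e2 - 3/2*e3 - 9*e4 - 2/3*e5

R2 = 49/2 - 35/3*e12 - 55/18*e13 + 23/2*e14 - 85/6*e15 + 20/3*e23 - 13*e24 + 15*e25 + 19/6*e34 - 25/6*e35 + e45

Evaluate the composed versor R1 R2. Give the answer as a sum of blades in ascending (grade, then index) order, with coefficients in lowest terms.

Distribute over the terms of R1 (each basis-blade product reordered to ascending indices, repeated generators contracted through their squares):
(8*e1) R2 = 196*e1 - 280/3*e2 - 220/9*e3 + 92*e4 - 340/3*e5 + 160/3*e123 - 104*e124 + 120*e125 + 76/3*e134 - 100/3*e135 + 8*e145
(-1/2*e2) R2 = -35/6*e1 - 49/4*e2 - 10/3*e3 + 13/2*e4 - 15/2*e5 - 55/36*e123 + 23/4*e124 - 85/12*e125 - 19/12*e234 + 25/12*e235 - 1/2*e245
(-3/2*e3) R2 = -55/12*e1 + 10*e2 - 147/4*e3 - 19/4*e4 + 25/4*e5 + 35/2*e123 + 69/4*e134 - 85/4*e135 - 39/2*e234 + 45/2*e235 - 3/2*e345
(-9*e4) R2 = 207/2*e1 - 117*e2 + 57/2*e3 - 441/2*e4 - 9*e5 + 105*e124 + 55/2*e134 - 255/2*e145 - 60*e234 + 135*e245 - 75/2*e345
(-2/3*e5) R2 = 85/9*e1 - 10*e2 + 25/9*e3 - 2/3*e4 - 49/3*e5 + 70/9*e125 + 55/27*e135 - 23/3*e145 - 40/9*e235 + 26/3*e245 - 19/9*e345
Summing the partial products and collecting blades:
Answer: 10747/36*e1 - 2671/12*e2 - 133/4*e3 - 1529/12*e4 - 1679/12*e5 + 2495/36*e123 + 27/4*e124 + 4345/36*e125 + 841/12*e134 - 5675/108*e135 - 763/6*e145 - 973/12*e234 + 725/36*e235 + 859/6*e245 - 370/9*e345


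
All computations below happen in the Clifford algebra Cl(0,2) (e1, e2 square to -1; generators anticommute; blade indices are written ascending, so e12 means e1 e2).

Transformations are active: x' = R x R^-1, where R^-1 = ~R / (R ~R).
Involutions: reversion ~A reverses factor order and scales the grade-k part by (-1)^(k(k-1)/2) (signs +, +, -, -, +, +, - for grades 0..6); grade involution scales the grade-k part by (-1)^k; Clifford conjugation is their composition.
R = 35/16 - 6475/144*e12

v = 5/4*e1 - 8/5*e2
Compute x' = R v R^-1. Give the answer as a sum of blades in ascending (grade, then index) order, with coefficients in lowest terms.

~R = 35/16 + 6475/144*e12, and R ~R = 21012425/10368, so R^-1 = ~R / (21012425/10368).
R v = -39865/576*e1 - 34391/576*e2
Answer: -1412/1009*e1 + 29687/20180*e2


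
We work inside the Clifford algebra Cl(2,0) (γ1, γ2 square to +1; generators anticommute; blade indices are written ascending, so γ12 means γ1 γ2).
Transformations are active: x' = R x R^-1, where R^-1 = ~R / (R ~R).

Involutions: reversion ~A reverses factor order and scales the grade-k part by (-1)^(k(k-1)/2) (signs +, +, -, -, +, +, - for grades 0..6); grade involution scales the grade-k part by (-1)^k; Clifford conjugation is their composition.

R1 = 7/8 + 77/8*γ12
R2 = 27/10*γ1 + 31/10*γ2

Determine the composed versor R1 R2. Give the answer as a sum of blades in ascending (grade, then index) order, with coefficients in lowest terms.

Distribute over the terms of R1 (each basis-blade product reordered to ascending indices, repeated generators contracted through their squares):
(7/8) R2 = 189/80*γ1 + 217/80*γ2
(77/8*γ12) R2 = 2387/80*γ1 - 2079/80*γ2
Summing the partial products and collecting blades:
Answer: 161/5*γ1 - 931/40*γ2


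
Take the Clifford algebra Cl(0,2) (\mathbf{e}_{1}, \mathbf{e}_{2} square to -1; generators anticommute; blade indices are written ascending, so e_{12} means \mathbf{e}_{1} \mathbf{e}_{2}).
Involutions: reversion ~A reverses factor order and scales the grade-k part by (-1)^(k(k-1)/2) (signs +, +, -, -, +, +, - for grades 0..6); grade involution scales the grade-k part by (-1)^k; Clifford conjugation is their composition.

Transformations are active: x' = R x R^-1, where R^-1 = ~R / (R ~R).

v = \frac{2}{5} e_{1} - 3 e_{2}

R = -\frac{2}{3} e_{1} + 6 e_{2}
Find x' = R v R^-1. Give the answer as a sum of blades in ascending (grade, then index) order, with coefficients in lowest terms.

~R = -\frac{2}{3} e_{1} + 6 e_{2}, and R ~R = -\frac{328}{9}, so R^-1 = ~R / (-\frac{328}{9}).
R v = \frac{274}{15} - \frac{2}{5} e_{12}
Answer: \frac{11}{41} e_{1} - \frac{618}{205} e_{2}


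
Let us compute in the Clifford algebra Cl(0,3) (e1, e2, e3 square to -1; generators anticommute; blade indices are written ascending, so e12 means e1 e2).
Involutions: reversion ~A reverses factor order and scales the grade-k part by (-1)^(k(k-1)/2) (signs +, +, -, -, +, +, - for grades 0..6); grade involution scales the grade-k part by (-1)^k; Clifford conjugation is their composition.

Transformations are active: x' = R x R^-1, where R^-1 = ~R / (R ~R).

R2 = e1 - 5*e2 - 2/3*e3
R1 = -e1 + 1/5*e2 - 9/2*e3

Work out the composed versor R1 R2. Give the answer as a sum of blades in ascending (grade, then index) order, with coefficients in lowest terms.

Distribute over the terms of R1 (each basis-blade product reordered to ascending indices, repeated generators contracted through their squares):
(-e1) R2 = 1 + 5*e12 + 2/3*e13
(1/5*e2) R2 = 1 - 1/5*e12 - 2/15*e23
(-9/2*e3) R2 = -3 + 9/2*e13 - 45/2*e23
Summing the partial products and collecting blades:
Answer: -1 + 24/5*e12 + 31/6*e13 - 679/30*e23


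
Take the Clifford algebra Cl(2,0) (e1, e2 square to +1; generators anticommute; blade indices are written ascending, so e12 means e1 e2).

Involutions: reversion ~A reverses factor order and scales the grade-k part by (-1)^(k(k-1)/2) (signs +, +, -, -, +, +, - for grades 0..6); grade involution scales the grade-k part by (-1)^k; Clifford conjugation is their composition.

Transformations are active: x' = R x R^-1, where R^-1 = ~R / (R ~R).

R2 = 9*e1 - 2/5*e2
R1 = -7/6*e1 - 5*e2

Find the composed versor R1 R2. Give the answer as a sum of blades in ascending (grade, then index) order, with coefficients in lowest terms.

Distribute over the terms of R1 (each basis-blade product reordered to ascending indices, repeated generators contracted through their squares):
(-7/6*e1) R2 = -21/2 + 7/15*e12
(-5*e2) R2 = 2 + 45*e12
Summing the partial products and collecting blades:
Answer: -17/2 + 682/15*e12


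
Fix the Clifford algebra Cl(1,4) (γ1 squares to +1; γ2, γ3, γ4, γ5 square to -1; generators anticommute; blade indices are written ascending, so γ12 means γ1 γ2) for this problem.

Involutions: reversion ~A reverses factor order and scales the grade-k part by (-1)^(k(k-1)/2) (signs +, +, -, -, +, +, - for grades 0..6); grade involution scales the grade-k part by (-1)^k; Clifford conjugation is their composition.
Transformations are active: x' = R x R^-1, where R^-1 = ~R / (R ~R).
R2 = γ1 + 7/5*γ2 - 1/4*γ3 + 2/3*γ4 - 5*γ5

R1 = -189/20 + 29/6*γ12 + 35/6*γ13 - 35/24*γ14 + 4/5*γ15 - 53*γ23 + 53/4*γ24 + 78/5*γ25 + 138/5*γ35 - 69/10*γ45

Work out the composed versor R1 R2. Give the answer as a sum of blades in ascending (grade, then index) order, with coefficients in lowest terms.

Distribute over the terms of R2 (each basis-blade product reordered to ascending indices, repeated generators contracted through their squares):
R1 (γ1) = -189/20*γ1 - 29/6*γ2 - 35/6*γ3 + 35/24*γ4 - 4/5*γ5 - 53*γ123 + 53/4*γ124 + 78/5*γ125 + 138/5*γ135 - 69/10*γ145
R1 (7/5*γ2) = -203/30*γ1 - 1323/100*γ2 - 371/5*γ3 + 371/20*γ4 + 546/25*γ5 - 49/6*γ123 + 49/24*γ124 - 28/25*γ125 + 966/25*γ235 - 483/50*γ245
R1 (-1/4*γ3) = 35/24*γ1 - 53/4*γ2 + 189/80*γ3 - 69/10*γ5 - 29/24*γ123 - 35/96*γ134 + 1/5*γ135 + 53/16*γ234 + 39/10*γ235 + 69/40*γ345
R1 (2/3*γ4) = 35/36*γ1 - 53/6*γ2 - 63/10*γ4 - 23/5*γ5 + 29/9*γ124 + 35/9*γ134 - 8/15*γ145 - 106/3*γ234 - 52/5*γ245 - 92/5*γ345
R1 (-5*γ5) = 4*γ1 + 78*γ2 + 138*γ3 - 69/2*γ4 + 189/4*γ5 - 145/6*γ125 - 175/6*γ135 + 175/24*γ145 + 265*γ235 - 265/4*γ245
Summing the partial products and collecting blades:
Answer: -3523/360*γ1 + 2839/75*γ2 + 14479/240*γ3 - 499/24*γ4 + 5679/100*γ5 - 499/8*γ123 + 1333/72*γ124 - 1453/150*γ125 + 1015/288*γ134 - 41/30*γ135 - 17/120*γ145 - 1537/48*γ234 + 15377/50*γ235 - 8631/100*γ245 - 667/40*γ345


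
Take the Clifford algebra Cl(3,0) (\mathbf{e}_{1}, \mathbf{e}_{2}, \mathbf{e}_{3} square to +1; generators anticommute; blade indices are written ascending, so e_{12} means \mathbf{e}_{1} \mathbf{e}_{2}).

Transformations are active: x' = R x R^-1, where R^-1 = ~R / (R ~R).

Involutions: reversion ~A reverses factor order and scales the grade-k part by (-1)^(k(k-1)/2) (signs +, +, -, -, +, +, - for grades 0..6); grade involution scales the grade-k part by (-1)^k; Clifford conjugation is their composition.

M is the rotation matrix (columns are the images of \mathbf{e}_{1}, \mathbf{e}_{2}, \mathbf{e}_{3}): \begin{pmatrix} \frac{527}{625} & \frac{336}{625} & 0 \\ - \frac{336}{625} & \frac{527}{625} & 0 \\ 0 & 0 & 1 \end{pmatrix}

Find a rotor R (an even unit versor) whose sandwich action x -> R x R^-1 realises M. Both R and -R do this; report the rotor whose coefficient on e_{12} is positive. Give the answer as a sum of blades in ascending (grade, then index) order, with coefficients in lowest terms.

Method: write R = a + b12*e_{12} + b13*e_{13} + b23*e_{23} with a^2 + b12^2 + b13^2 + b23^2 = 1 (so R^-1 = ~R). Expanding the columns R e_j ~R gives tr M = 4a^2 - 1 and, from the antisymmetric part, M21 - M12 = -4a*b12, M13 - M31 = 4a*b13, M32 - M23 = -4a*b23.
Here tr M = \frac{1679}{625}, so a^2 = (1 + tr M)/4 = \frac{576}{625} and a = ±\frac{24}{25}. Taking a = \frac{24}{25}: M21 - M12 = -\frac{672}{625}, M13 - M31 = 0, M32 - M23 = 0, giving b12 = \frac{7}{25}, b13 = 0, b23 = 0, i.e. R = \frac{24}{25} + \frac{7}{25} e_{12}.
Its e_{12} coefficient is already positive.
Answer: \frac{24}{25} + \frac{7}{25} e_{12}. Key observation: the double cover Spin(3) -> SO(3) sends R and -R to the same matrix (trace \frac{1679}{625} here), so the stated sign of the e_{12} coefficient is what selects one sheet.


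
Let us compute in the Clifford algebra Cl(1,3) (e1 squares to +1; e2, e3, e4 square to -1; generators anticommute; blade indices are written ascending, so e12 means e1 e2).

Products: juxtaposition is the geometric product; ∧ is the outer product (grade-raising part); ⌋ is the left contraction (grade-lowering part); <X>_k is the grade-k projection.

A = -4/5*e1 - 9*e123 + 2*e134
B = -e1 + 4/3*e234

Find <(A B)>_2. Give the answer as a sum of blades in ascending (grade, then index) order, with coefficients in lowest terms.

step 1: 4/5 - 8/3*e12 + 12*e14 + 9*e23 - 2*e34 - 16/15*e1234
step 2: -8/3*e12 + 12*e14 + 9*e23 - 2*e34
Answer: -8/3*e12 + 12*e14 + 9*e23 - 2*e34


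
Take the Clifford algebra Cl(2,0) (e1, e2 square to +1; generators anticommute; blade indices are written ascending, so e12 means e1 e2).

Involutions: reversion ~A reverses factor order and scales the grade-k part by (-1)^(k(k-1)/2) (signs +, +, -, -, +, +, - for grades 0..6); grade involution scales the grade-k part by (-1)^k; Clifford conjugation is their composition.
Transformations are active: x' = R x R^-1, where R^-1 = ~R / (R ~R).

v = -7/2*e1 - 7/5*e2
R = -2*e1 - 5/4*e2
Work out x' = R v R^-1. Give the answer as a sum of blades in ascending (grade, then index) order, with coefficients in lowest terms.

~R = -2*e1 - 5/4*e2, and R ~R = 89/16, so R^-1 = ~R / (89/16).
R v = 35/4 - 63/40*e12
Answer: -497/178*e1 - 1127/445*e2


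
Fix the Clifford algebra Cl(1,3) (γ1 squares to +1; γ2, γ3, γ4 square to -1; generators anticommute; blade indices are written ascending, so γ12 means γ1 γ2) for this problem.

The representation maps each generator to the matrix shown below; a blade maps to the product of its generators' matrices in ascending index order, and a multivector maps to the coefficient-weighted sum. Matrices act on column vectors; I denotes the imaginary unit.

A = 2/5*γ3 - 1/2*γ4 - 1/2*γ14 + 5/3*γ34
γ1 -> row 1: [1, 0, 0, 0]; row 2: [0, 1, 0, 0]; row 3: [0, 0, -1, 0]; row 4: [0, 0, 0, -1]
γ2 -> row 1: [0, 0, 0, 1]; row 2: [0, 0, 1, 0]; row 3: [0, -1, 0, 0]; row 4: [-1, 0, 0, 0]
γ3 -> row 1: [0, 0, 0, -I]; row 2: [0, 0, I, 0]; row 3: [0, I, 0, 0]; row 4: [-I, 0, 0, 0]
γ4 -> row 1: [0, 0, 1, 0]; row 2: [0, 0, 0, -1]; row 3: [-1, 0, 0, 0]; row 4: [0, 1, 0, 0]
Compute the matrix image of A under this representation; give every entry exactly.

Bivector images (products of the table entries): rho(γ14) = rho(γ1)rho(γ4) = row 1: [0, 0, 1, 0]; row 2: [0, 0, 0, -1]; row 3: [1, 0, 0, 0]; row 4: [0, -1, 0, 0]; rho(γ34) = rho(γ3)rho(γ4) = row 1: [0, -I, 0, 0]; row 2: [-I, 0, 0, 0]; row 3: [0, 0, 0, -I]; row 4: [0, 0, -I, 0].
M = (2/5)*rho(γ3) + (-1/2)*rho(γ4) + (-1/2)*rho(γ14) + (5/3)*rho(γ34), summed entrywise:
Answer: row 1: [0, -5*I/3, -1, -2*I/5]; row 2: [-5*I/3, 0, 2*I/5, 1]; row 3: [0, 2*I/5, 0, -5*I/3]; row 4: [-2*I/5, 0, -5*I/3, 0]


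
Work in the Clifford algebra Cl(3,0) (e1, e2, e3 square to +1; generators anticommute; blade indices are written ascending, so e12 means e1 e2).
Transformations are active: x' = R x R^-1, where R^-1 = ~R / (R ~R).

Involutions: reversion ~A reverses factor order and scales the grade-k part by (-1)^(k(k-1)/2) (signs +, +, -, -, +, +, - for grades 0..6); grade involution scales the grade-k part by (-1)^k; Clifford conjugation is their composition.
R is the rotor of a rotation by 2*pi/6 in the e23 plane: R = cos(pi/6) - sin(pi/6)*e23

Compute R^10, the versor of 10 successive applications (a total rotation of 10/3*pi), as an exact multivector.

Half-angle bookkeeping: 10 applications in e23 add up to rotor phase 10*pi/6 = 5*pi/3, so R^10 = cos(5*pi/3) - sin(5*pi/3)*e23.
cos(5*pi/3) = 1/2 and sin(5*pi/3) = -sqrt(3)/2, so R^10 = 1/2 + sqrt(3)/2*e23. The net rotation is 4/3*pi (after discarding 1 full turn, each of which contributes a factor -1 to the rotor); the rotor keeps the half-angle phase exactly.
Answer: 1/2 + sqrt(3)/2*e23
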